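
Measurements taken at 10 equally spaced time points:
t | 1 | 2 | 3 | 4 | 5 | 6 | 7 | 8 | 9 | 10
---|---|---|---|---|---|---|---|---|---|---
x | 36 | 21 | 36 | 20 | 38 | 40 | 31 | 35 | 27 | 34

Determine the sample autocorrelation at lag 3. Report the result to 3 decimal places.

-0.216

Mean x̄ = (36 + 21 + 36 + 20 + 38 + 40 + 31 + 35 + 27 + 34)/10 = 31.8000
Numerator Σ_{t=1}^{7}(x_t−x̄)(x_{t+3}−x̄) = -93.9200
Denominator Σ(x_t−x̄)² = 435.6000
r_3 = -93.9200 / 435.6000 = -0.216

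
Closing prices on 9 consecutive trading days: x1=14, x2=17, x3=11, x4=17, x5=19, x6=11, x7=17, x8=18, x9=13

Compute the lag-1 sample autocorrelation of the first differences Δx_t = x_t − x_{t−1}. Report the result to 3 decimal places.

-0.497

First differences Δx: 3, -6, 6, 2, -8, 6, 1, -5
Mean of differences = -0.1250
Numerator Σ(Δx_t−Δx̄)(Δx_{t+1}−Δx̄) = -104.8906
Denominator Σ(Δx_t−Δx̄)² = 210.8750
r_1(Δx) = -104.8906 / 210.8750 = -0.497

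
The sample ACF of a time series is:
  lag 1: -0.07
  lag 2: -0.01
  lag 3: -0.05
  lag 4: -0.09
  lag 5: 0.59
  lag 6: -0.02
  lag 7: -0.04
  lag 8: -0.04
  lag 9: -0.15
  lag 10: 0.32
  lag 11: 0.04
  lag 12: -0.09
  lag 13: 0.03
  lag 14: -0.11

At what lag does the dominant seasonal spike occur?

5

The largest autocorrelation is r_5 = 0.59, with a weaker echo at lag 10 (0.32); the remaining lags stay at or below 0.04.
The dominant spike at lag 5 indicates a seasonal period of 5.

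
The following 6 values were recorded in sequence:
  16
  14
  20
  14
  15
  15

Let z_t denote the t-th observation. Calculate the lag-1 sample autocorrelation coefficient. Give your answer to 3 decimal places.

-0.531

Mean z̄ = (16 + 14 + 20 + 14 + 15 + 15)/6 = 15.6667
Deviations from mean: 0.3333, -1.6667, 4.3333, -1.6667, -0.6667, -0.6667
Σ(z_t−z̄)(z_{t+1}−z̄) = (-0.5556) + (-7.2222) + (-7.2222) + (1.1111) + (0.4444) = -13.4444
Denominator Σ(z_t−z̄)² = 25.3333
r_1 = -13.4444 / 25.3333 = -0.531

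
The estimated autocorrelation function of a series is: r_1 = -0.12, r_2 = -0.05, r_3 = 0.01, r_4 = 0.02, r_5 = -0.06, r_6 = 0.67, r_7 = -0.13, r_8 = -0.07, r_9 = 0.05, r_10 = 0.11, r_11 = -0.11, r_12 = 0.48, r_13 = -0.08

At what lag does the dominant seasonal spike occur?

6

The largest autocorrelation is r_6 = 0.67, with a weaker echo at lag 12 (0.48); the remaining lags stay at or below 0.11.
The dominant spike at lag 6 indicates a seasonal period of 6.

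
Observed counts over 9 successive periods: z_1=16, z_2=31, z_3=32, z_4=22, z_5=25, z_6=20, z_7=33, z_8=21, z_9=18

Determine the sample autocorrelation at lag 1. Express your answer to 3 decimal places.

-0.218

Mean z̄ = (16 + 31 + 32 + 22 + 25 + 20 + 33 + 21 + 18)/9 = 24.2222
Numerator Σ_{t=1}^{8}(z_t−z̄)(z_{t+1}−z̄) = -70.6049
Denominator Σ(z_t−z̄)² = 323.5556
r_1 = -70.6049 / 323.5556 = -0.218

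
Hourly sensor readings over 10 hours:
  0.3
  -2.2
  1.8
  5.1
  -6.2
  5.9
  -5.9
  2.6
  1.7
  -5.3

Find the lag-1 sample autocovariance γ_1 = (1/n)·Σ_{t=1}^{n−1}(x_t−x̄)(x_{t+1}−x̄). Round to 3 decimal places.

-11.781

Mean x̄ = (0.3 − 2.2 + 1.8 + 5.1 − 6.2 + 5.9 − 5.9 + 2.6 + 1.7 − 5.3)/10 = -0.2200
Σ_{t=1}^{9}(x_t−x̄)(x_{t+1}−x̄) = -117.8124
γ_1 = -117.8124 / 10 = -11.781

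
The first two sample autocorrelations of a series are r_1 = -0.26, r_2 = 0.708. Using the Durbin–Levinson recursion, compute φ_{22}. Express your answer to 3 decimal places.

0.687

φ_{22} = (r_2 − r_1²) / (1 − r_1²)
r_1² = (-0.26)² = 0.0676
Numerator = 0.708 − 0.0676 = 0.6404; denominator = 1 − 0.0676 = 0.9324
φ_{22} = 0.6404 / 0.9324 = 0.687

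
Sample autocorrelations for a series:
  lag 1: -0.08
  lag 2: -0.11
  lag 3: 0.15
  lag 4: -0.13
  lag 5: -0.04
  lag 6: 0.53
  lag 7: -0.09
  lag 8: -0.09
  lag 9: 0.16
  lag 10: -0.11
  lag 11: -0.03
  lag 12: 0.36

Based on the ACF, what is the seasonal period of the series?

6

The largest autocorrelation is r_6 = 0.53, with a weaker echo at lag 12 (0.36); the remaining lags stay at or below 0.16.
The dominant spike at lag 6 indicates a seasonal period of 6.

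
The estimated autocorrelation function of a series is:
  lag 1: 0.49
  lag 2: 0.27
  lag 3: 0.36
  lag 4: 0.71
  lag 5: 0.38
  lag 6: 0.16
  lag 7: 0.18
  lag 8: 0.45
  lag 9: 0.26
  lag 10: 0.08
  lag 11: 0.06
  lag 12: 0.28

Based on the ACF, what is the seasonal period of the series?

The largest autocorrelation is r_4 = 0.71; the remaining lags stay at or below 0.49. The elevated value at lag 1 (0.49), dropping to 0.27 at lag 2, reflects decaying short-term dependence rather than seasonality.
The dominant spike at lag 4 indicates a seasonal period of 4.

4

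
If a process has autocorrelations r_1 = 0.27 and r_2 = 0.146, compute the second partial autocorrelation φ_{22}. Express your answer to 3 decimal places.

φ_{22} = (r_2 − r_1²) / (1 − r_1²)
r_1² = (0.27)² = 0.0729
Numerator = 0.146 − 0.0729 = 0.0731; denominator = 1 − 0.0729 = 0.9271
φ_{22} = 0.0731 / 0.9271 = 0.079

0.079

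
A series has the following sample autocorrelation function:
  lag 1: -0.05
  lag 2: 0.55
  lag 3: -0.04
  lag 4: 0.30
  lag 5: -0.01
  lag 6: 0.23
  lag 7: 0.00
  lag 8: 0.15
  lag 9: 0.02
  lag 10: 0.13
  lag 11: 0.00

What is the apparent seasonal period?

The largest autocorrelation is r_2 = 0.55, with weaker echoes at lags 4 (0.30), 6 (0.23) and 8 (0.15); the remaining lags stay at or below 0.13.
The dominant spike at lag 2 indicates a seasonal period of 2.

2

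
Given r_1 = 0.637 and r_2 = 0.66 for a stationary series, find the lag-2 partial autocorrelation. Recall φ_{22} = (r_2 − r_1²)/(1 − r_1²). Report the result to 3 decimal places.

0.428

φ_{22} = (r_2 − r_1²) / (1 − r_1²)
r_1² = (0.637)² = 0.405769
Numerator = 0.66 − 0.4058 = 0.2542; denominator = 1 − 0.4058 = 0.5942
φ_{22} = 0.2542 / 0.5942 = 0.428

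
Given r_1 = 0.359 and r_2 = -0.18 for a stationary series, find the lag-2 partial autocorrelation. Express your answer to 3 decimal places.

φ_{22} = (r_2 − r_1²) / (1 − r_1²)
r_1² = (0.359)² = 0.128881
Numerator = -0.18 − 0.1289 = -0.3089; denominator = 1 − 0.1289 = 0.8711
φ_{22} = -0.3089 / 0.8711 = -0.355

-0.355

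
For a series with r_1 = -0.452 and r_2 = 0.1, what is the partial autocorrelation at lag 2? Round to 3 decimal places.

φ_{22} = (r_2 − r_1²) / (1 − r_1²)
r_1² = (-0.452)² = 0.204304
Numerator = 0.1 − 0.2043 = -0.1043; denominator = 1 − 0.2043 = 0.7957
φ_{22} = -0.1043 / 0.7957 = -0.131

-0.131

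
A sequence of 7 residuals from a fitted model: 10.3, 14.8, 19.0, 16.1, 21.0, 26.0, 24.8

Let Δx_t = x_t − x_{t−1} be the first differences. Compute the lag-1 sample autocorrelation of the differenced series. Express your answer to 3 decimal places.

First differences Δx: 4.5, 4.2, -2.9, 4.9, 5.0, -1.2
Mean of differences = 2.4167
Numerator Σ(Δx_t−Δx̄)(Δx_{t+1}−Δx̄) = -21.8969
Denominator Σ(Δx_t−Δx̄)² = 61.7083
r_1(Δx) = -21.8969 / 61.7083 = -0.355

-0.355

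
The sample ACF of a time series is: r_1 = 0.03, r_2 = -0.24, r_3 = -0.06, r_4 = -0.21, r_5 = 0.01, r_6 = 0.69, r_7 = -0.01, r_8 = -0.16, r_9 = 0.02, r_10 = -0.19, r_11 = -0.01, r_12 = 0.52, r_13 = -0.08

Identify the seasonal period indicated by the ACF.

The largest autocorrelation is r_6 = 0.69, with a weaker echo at lag 12 (0.52); the remaining lags stay at or below 0.03.
The dominant spike at lag 6 indicates a seasonal period of 6.

6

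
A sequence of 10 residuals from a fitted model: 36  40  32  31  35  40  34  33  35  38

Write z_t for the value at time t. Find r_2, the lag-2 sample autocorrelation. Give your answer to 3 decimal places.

Mean z̄ = (36 + 40 + 32 + 31 + 35 + 40 + 34 + 33 + 35 + 38)/10 = 35.4000
Numerator Σ_{t=1}^{8}(z_t−z̄)(z_{t+2}−z̄) = -57.3200
Denominator Σ(z_t−z̄)² = 88.4000
r_2 = -57.3200 / 88.4000 = -0.648

-0.648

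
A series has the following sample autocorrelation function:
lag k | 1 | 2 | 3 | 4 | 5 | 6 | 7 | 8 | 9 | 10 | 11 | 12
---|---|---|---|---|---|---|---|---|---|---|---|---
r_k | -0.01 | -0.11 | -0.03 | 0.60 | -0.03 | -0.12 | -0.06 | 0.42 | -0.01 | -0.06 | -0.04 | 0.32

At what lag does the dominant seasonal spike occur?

4

The largest autocorrelation is r_4 = 0.60, with weaker echoes at lags 8 (0.42) and 12 (0.32); the remaining lags stay at or below -0.01.
The dominant spike at lag 4 indicates a seasonal period of 4.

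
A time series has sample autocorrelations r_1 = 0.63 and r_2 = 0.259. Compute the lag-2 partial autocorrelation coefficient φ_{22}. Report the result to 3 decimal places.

φ_{22} = (r_2 − r_1²) / (1 − r_1²)
r_1² = (0.63)² = 0.3969
Numerator = 0.259 − 0.3969 = -0.1379; denominator = 1 − 0.3969 = 0.6031
φ_{22} = -0.1379 / 0.6031 = -0.229

-0.229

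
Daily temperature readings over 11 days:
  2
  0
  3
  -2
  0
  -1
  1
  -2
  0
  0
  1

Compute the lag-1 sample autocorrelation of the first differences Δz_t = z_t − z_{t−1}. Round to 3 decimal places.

-0.772

First differences Δz: -2, 3, -5, 2, -1, 2, -3, 2, 0, 1
Mean of differences = -0.1000
Numerator Σ(Δz_t−Δz̄)(Δz_{t+1}−Δz̄) = -47.0100
Denominator Σ(Δz_t−Δz̄)² = 60.9000
r_1(Δz) = -47.0100 / 60.9000 = -0.772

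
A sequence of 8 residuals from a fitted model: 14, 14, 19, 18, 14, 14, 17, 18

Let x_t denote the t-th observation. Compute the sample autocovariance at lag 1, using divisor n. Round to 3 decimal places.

Mean x̄ = (14 + 14 + 19 + 18 + 14 + 14 + 17 + 18)/8 = 16.0000
Σ_{t=1}^{7}(x_t−x̄)(x_{t+1}−x̄) = 4.0000
γ_1 = 4.0000 / 8 = 0.500

0.500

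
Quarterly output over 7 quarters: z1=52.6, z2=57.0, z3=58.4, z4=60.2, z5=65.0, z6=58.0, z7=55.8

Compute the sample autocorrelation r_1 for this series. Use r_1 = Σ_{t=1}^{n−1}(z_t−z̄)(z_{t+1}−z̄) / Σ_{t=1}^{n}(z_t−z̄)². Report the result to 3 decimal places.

0.225

Mean z̄ = (52.6 + 57.0 + 58.4 + 60.2 + 65.0 + 58.0 + 55.8)/7 = 58.1429
Deviations from mean: -5.5429, -1.1429, 0.2571, 2.0571, 6.8571, -0.1429, -2.3429
Σ(z_t−z̄)(z_{t+1}−z̄) = (6.3347) + (-0.2939) + (0.5290) + (14.1061) + (-0.9796) + (0.3347) = 20.0310
Denominator Σ(z_t−z̄)² = 88.8571
r_1 = 20.0310 / 88.8571 = 0.225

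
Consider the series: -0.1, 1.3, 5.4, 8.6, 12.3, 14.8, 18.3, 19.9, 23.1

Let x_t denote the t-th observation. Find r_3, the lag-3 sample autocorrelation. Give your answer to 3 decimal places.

0.056

Mean x̄ = (-0.1 + 1.3 + 5.4 + 8.6 + 12.3 + 14.8 + 18.3 + 19.9 + 23.1)/9 = 11.5111
Numerator Σ_{t=1}^{6}(x_t−x̄)(x_{t+3}−x̄) = 30.6163
Denominator Σ(x_t−x̄)² = 547.1089
r_3 = 30.6163 / 547.1089 = 0.056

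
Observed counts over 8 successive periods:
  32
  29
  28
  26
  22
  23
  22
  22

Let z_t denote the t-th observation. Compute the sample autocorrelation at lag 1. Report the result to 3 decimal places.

0.584

Mean z̄ = (32 + 29 + 28 + 26 + 22 + 23 + 22 + 22)/8 = 25.5000
Deviations from mean: 6.5000, 3.5000, 2.5000, 0.5000, -3.5000, -2.5000, -3.5000, -3.5000
Numerator Σ_{t=1}^{7}(z_t−z̄)(z_{t+1}−z̄) = 60.7500
Denominator Σ(z_t−z̄)² = 104.0000
r_1 = 60.7500 / 104.0000 = 0.584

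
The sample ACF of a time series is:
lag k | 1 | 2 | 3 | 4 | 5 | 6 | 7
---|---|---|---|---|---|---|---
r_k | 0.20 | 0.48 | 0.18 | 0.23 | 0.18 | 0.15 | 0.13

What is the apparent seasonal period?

2

The largest autocorrelation is r_2 = 0.48, with a weaker echo at lag 4 (0.23); the remaining lags stay at or below 0.20.
The dominant spike at lag 2 indicates a seasonal period of 2.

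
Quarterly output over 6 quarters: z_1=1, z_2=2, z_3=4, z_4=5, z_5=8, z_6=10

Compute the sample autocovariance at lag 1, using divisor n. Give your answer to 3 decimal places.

5.000

Mean z̄ = (1 + 2 + 4 + 5 + 8 + 10)/6 = 5.0000
Σ_{t=1}^{5}(z_t−z̄)(z_{t+1}−z̄) = 30.0000
γ_1 = 30.0000 / 6 = 5.000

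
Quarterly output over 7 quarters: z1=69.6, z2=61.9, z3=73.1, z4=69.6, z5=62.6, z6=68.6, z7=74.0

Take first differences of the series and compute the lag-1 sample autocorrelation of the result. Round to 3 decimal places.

First differences Δz: -7.7, 11.2, -3.5, -7.0, 6.0, 5.4
Mean of differences = 0.7333
Numerator Σ(Δz_t−Δz̄)(Δz_{t+1}−Δz̄) = -115.9911
Denominator Σ(Δz_t−Δz̄)² = 307.9133
r_1(Δz) = -115.9911 / 307.9133 = -0.377

-0.377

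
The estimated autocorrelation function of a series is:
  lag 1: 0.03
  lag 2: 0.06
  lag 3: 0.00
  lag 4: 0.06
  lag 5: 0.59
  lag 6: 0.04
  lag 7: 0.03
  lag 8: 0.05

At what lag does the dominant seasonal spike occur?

5

The largest autocorrelation is r_5 = 0.59; the remaining lags stay at or below 0.06.
The dominant spike at lag 5 indicates a seasonal period of 5.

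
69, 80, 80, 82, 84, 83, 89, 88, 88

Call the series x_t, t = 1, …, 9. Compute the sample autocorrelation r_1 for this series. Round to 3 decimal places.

0.366

Mean x̄ = (69 + 80 + 80 + 82 + 84 + 83 + 89 + 88 + 88)/9 = 82.5556
Numerator Σ_{t=1}^{8}(x_t−x̄)(x_{t+1}−x̄) = 110.0247
Denominator Σ(x_t−x̄)² = 300.2222
r_1 = 110.0247 / 300.2222 = 0.366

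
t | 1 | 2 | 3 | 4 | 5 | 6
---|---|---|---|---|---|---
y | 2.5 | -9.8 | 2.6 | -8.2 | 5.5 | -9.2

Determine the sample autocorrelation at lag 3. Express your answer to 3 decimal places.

Mean ȳ = (2.5 − 9.8 + 2.6 − 8.2 + 5.5 − 9.2)/6 = -2.7667
Σ(y_t−ȳ)(y_{t+3}−ȳ) = (-28.6156) + (-58.1422) + (-34.5256) = -121.2833
Denominator Σ(y_t−ȳ)² = 245.2533
r_3 = -121.2833 / 245.2533 = -0.495

-0.495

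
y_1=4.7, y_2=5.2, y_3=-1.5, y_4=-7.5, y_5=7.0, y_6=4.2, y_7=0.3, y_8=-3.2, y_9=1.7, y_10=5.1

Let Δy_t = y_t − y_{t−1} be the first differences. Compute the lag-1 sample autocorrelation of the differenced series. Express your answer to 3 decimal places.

-0.184

First differences Δy: 0.5, -6.7, -6.0, 14.5, -2.8, -3.9, -3.5, 4.9, 3.4
Mean of differences = 0.0444
Numerator Σ(Δy_t−Δȳ)(Δy_{t+1}−Δȳ) = -66.5164
Denominator Σ(Δy_t−Δȳ)² = 362.2422
r_1(Δy) = -66.5164 / 362.2422 = -0.184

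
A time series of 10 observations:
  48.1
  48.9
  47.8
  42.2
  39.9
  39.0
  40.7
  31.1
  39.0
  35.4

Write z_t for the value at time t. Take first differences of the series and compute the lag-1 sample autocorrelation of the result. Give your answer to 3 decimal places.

First differences Δz: 0.8, -1.1, -5.6, -2.3, -0.9, 1.7, -9.6, 7.9, -3.6
Mean of differences = -1.4111
Numerator Σ(Δz_t−Δz̄)(Δz_{t+1}−Δz̄) = -117.8612
Denominator Σ(Δz_t−Δz̄)² = 191.8089
r_1(Δz) = -117.8612 / 191.8089 = -0.614

-0.614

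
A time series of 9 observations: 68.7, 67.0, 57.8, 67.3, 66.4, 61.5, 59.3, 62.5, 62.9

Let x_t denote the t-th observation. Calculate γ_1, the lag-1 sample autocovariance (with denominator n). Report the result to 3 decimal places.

Mean x̄ = (68.7 + 67.0 + 57.8 + 67.3 + 66.4 + 61.5 + 59.3 + 62.5 + 62.9)/9 = 63.7111
Σ_{t=1}^{8}(x_t−x̄)(x_{t+1}−x̄) = -4.4646
γ_1 = -4.4646 / 9 = -0.496

-0.496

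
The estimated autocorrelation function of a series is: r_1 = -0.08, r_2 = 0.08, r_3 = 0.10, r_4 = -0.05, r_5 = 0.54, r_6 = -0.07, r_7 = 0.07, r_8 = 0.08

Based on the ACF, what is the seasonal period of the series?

5

The largest autocorrelation is r_5 = 0.54; the remaining lags stay at or below 0.10.
The dominant spike at lag 5 indicates a seasonal period of 5.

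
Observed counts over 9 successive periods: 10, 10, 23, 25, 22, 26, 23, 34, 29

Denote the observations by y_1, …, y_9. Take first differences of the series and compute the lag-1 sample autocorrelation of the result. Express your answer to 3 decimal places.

First differences Δy: 0, 13, 2, -3, 4, -3, 11, -5
Mean of differences = 2.3750
Numerator Σ(Δy_t−Δȳ)(Δy_{t+1}−Δȳ) = -154.6406
Denominator Σ(Δy_t−Δȳ)² = 307.8750
r_1(Δy) = -154.6406 / 307.8750 = -0.502

-0.502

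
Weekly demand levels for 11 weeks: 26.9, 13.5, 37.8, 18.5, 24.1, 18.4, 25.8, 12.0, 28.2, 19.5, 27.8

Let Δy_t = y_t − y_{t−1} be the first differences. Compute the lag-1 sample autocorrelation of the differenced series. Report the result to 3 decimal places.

First differences Δy: -13.4, 24.3, -19.3, 5.6, -5.7, 7.4, -13.8, 16.2, -8.7, 8.3
Mean of differences = 0.0900
Numerator Σ(Δy_t−Δȳ)(Δy_{t+1}−Δȳ) = -1516.1681
Denominator Σ(Δy_t−Δȳ)² = 1858.5290
r_1(Δy) = -1516.1681 / 1858.5290 = -0.816

-0.816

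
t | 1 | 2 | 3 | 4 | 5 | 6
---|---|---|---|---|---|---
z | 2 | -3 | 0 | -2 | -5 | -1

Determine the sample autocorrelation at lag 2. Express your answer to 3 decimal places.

0.017

Mean z̄ = (2 − 3 + 0 − 2 − 5 − 1)/6 = -1.5000
Deviations from mean: 3.5000, -1.5000, 1.5000, -0.5000, -3.5000, 0.5000
Numerator Σ_{t=1}^{4}(z_t−z̄)(z_{t+2}−z̄) = 0.5000
Denominator Σ(z_t−z̄)² = 29.5000
r_2 = 0.5000 / 29.5000 = 0.017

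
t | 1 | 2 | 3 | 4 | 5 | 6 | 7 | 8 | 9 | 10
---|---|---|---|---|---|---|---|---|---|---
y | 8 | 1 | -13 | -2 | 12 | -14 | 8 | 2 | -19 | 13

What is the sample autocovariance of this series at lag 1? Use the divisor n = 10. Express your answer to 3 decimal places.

Mean ȳ = (8 + 1 − 13 − 2 + 12 − 14 + 8 + 2 − 19 + 13)/10 = -0.4000
Σ_{t=1}^{9}(y_t−ȳ)(y_{t+1}−ȳ) = -562.1600
γ_1 = -562.1600 / 10 = -56.216

-56.216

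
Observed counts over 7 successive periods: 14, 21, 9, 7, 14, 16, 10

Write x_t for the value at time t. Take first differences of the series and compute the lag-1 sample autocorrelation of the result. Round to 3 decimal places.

First differences Δx: 7, -12, -2, 7, 2, -6
Mean of differences = -0.6667
Numerator Σ(Δx_t−Δx̄)(Δx_{t+1}−Δx̄) = -75.7778
Denominator Σ(Δx_t−Δx̄)² = 283.3333
r_1(Δx) = -75.7778 / 283.3333 = -0.267

-0.267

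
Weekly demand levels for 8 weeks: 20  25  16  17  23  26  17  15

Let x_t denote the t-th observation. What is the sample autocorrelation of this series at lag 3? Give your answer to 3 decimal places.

Mean x̄ = (20 + 25 + 16 + 17 + 23 + 26 + 17 + 15)/8 = 19.8750
Σ(x_t−x̄)(x_{t+3}−x̄) = (-0.3594) + (16.0156) + (-23.7344) + (8.2656) + (-15.2344) = -15.0469
Denominator Σ(x_t−x̄)² = 128.8750
r_3 = -15.0469 / 128.8750 = -0.117

-0.117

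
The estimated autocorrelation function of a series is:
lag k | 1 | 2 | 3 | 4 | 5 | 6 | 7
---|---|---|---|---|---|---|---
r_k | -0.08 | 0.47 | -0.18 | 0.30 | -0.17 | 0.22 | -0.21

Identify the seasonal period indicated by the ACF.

2

The largest autocorrelation is r_2 = 0.47, with weaker echoes at lags 4 (0.30) and 6 (0.22); the remaining lags stay at or below -0.08.
The dominant spike at lag 2 indicates a seasonal period of 2.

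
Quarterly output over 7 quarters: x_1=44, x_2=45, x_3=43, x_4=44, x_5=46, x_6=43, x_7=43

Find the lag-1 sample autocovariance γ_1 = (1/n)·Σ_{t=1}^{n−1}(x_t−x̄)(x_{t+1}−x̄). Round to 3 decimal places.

Mean x̄ = (44 + 45 + 43 + 44 + 46 + 43 + 43)/7 = 44.0000
Deviations: 0.0000, 1.0000, -1.0000, 0.0000, 2.0000, -1.0000, -1.0000
Σ_{t=1}^{6}(x_t−x̄)(x_{t+1}−x̄) = -2.0000
γ_1 = -2.0000 / 7 = -0.286

-0.286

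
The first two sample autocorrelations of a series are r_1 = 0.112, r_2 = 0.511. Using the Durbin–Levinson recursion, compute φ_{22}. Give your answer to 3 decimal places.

φ_{22} = (r_2 − r_1²) / (1 − r_1²)
r_1² = (0.112)² = 0.012544
Numerator = 0.511 − 0.0125 = 0.4985; denominator = 1 − 0.0125 = 0.9875
φ_{22} = 0.4985 / 0.9875 = 0.505

0.505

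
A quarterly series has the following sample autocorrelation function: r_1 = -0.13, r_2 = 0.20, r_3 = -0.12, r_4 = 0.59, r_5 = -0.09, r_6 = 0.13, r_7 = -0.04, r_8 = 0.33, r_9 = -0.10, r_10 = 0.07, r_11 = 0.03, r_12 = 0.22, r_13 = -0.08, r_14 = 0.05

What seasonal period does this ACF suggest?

The largest autocorrelation is r_4 = 0.59, with weaker echoes at lags 8 (0.33) and 12 (0.22); the remaining lags stay at or below 0.20.
The dominant spike at lag 4 indicates a seasonal period of 4.

4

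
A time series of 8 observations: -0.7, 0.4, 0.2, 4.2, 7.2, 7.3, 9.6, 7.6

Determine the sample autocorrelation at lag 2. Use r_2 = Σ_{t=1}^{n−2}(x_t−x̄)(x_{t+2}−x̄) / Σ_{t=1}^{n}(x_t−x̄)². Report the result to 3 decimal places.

Mean x̄ = (-0.7 + 0.4 + 0.2 + 4.2 + 7.2 + 7.3 + 9.6 + 7.6)/8 = 4.4750
Deviations from mean: -5.1750, -4.0750, -4.2750, -0.2750, 2.7250, 2.8250, 5.1250, 3.1250
Numerator Σ_{t=1}^{6}(x_t−x̄)(x_{t+2}−x̄) = 33.6113
Denominator Σ(x_t−x̄)² = 113.1750
r_2 = 33.6113 / 113.1750 = 0.297

0.297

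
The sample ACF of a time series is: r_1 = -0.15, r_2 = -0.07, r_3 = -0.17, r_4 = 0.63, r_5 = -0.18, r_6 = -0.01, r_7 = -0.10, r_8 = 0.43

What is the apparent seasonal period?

The largest autocorrelation is r_4 = 0.63, with a weaker echo at lag 8 (0.43); the remaining lags stay at or below -0.01.
The dominant spike at lag 4 indicates a seasonal period of 4.

4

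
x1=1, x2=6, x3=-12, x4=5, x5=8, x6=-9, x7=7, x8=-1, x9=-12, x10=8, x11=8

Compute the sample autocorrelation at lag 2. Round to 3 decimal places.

-0.354

Mean x̄ = (1 + 6 − 12 + 5 + 8 − 9 + 7 − 1 − 12 + 8 + 8)/11 = 0.8182
Numerator Σ_{t=1}^{9}(x_t−x̄)(x_{t+2}−x̄) = -235.8843
Denominator Σ(x_t−x̄)² = 665.6364
r_2 = -235.8843 / 665.6364 = -0.354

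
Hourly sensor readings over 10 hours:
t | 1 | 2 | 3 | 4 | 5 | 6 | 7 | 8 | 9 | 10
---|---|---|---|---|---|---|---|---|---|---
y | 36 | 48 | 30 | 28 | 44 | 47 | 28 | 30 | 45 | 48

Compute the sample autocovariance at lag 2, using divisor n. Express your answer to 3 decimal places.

Mean ȳ = (36 + 48 + 30 + 28 + 44 + 47 + 28 + 30 + 45 + 48)/10 = 38.4000
Σ_{t=1}^{8}(y_t−ȳ)(y_{t+2}−ȳ) = -495.9200
γ_2 = -495.9200 / 10 = -49.592

-49.592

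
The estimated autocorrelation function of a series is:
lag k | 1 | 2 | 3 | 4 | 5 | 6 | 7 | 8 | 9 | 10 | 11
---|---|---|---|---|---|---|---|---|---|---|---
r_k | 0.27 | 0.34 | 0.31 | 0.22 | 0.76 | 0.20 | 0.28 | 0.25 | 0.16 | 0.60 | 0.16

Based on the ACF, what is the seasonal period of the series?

5

The largest autocorrelation is r_5 = 0.76, with a weaker echo at lag 10 (0.60); the remaining lags stay at or below 0.34.
The dominant spike at lag 5 indicates a seasonal period of 5.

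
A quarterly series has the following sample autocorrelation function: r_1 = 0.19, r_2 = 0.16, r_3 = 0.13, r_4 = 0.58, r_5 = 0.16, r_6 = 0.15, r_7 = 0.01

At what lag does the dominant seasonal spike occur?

The largest autocorrelation is r_4 = 0.58; the remaining lags stay at or below 0.19.
The dominant spike at lag 4 indicates a seasonal period of 4.

4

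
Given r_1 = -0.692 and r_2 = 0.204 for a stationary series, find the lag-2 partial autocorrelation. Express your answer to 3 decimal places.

φ_{22} = (r_2 − r_1²) / (1 − r_1²)
r_1² = (-0.692)² = 0.478864
Numerator = 0.204 − 0.4789 = -0.2749; denominator = 1 − 0.4789 = 0.5211
φ_{22} = -0.2749 / 0.5211 = -0.527

-0.527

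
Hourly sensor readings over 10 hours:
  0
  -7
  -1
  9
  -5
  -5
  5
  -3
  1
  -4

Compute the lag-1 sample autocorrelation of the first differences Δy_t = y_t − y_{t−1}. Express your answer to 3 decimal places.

First differences Δy: -7, 6, 10, -14, 0, 10, -8, 4, -5
Mean of differences = -0.4444
Numerator Σ(Δy_t−Δȳ)(Δy_{t+1}−Δȳ) = -250.6420
Denominator Σ(Δy_t−Δȳ)² = 584.2222
r_1(Δy) = -250.6420 / 584.2222 = -0.429

-0.429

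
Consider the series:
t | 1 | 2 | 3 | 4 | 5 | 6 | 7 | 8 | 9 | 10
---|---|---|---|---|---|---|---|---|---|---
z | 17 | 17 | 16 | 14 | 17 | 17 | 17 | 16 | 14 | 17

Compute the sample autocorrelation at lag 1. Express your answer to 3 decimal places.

-0.076

Mean z̄ = (17 + 17 + 16 + 14 + 17 + 17 + 17 + 16 + 14 + 17)/10 = 16.2000
Numerator Σ_{t=1}^{9}(z_t−z̄)(z_{t+1}−z̄) = -1.0400
Denominator Σ(z_t−z̄)² = 13.6000
r_1 = -1.0400 / 13.6000 = -0.076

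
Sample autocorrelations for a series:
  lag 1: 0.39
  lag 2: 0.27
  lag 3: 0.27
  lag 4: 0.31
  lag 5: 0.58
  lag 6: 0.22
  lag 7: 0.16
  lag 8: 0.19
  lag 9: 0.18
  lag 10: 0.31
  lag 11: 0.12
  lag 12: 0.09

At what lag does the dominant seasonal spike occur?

5

The largest autocorrelation is r_5 = 0.58; the remaining lags stay at or below 0.39. The elevated value at lag 1 (0.39), dropping to 0.27 at lag 2, reflects decaying short-term dependence rather than seasonality.
The dominant spike at lag 5 indicates a seasonal period of 5.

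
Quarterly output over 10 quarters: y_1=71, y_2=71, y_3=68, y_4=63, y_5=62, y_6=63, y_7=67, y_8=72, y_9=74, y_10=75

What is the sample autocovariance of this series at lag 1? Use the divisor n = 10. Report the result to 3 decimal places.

Mean ȳ = (71 + 71 + 68 + 63 + 62 + 63 + 67 + 72 + 74 + 75)/10 = 68.6000
Σ_{t=1}^{9}(y_t−ȳ)(y_{t+1}−ȳ) = 138.0400
γ_1 = 138.0400 / 10 = 13.804

13.804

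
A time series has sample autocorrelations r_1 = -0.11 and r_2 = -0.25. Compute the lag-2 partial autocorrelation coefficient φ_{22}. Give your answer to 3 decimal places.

-0.265

φ_{22} = (r_2 − r_1²) / (1 − r_1²)
r_1² = (-0.11)² = 0.0121
Numerator = -0.25 − 0.0121 = -0.2621; denominator = 1 − 0.0121 = 0.9879
φ_{22} = -0.2621 / 0.9879 = -0.265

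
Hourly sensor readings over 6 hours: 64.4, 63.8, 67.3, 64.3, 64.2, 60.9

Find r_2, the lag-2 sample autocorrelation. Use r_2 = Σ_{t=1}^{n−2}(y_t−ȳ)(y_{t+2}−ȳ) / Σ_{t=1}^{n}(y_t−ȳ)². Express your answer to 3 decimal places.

0.020

Mean ȳ = (64.4 + 63.8 + 67.3 + 64.3 + 64.2 + 60.9)/6 = 64.1500
Deviations from mean: 0.2500, -0.3500, 3.1500, 0.1500, 0.0500, -3.2500
Σ(y_t−ȳ)(y_{t+2}−ȳ) = (0.7875) + (-0.0525) + (0.1575) + (-0.4875) = 0.4050
Denominator Σ(y_t−ȳ)² = 20.6950
r_2 = 0.4050 / 20.6950 = 0.020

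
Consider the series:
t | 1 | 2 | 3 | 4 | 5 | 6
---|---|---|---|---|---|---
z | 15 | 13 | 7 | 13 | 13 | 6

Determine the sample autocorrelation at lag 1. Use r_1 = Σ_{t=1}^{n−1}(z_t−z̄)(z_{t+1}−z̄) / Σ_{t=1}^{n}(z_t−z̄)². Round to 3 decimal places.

Mean z̄ = (15 + 13 + 7 + 13 + 13 + 6)/6 = 11.1667
Deviations from mean: 3.8333, 1.8333, -4.1667, 1.8333, 1.8333, -5.1667
Σ(z_t−z̄)(z_{t+1}−z̄) = (7.0278) + (-7.6389) + (-7.6389) + (3.3611) + (-9.4722) = -14.3611
Denominator Σ(z_t−z̄)² = 68.8333
r_1 = -14.3611 / 68.8333 = -0.209

-0.209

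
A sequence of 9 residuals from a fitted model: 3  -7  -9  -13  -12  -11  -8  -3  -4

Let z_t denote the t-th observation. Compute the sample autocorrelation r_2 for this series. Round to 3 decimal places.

Mean z̄ = (3 − 7 − 9 − 13 − 12 − 11 − 8 − 3 − 4)/9 = -7.1111
Σ(z_t−z̄)(z_{t+2}−z̄) = (-19.0988) + (-0.6543) + (9.2346) + (22.9012) + (4.3457) + (-15.9877) + (-2.7654) = -2.0247
Denominator Σ(z_t−z̄)² = 206.8889
r_2 = -2.0247 / 206.8889 = -0.010

-0.010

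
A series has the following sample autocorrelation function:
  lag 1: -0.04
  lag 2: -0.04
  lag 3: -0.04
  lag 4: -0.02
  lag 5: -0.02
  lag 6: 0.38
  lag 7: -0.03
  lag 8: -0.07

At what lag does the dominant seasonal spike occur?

The largest autocorrelation is r_6 = 0.38; the remaining lags stay at or below -0.02.
The dominant spike at lag 6 indicates a seasonal period of 6.

6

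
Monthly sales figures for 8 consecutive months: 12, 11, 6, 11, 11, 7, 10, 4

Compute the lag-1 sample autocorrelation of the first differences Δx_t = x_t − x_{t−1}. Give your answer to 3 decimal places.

-0.510

First differences Δx: -1, -5, 5, 0, -4, 3, -6
Mean of differences = -1.1429
Numerator Σ(Δx_t−Δx̄)(Δx_{t+1}−Δx̄) = -52.4490
Denominator Σ(Δx_t−Δx̄)² = 102.8571
r_1(Δx) = -52.4490 / 102.8571 = -0.510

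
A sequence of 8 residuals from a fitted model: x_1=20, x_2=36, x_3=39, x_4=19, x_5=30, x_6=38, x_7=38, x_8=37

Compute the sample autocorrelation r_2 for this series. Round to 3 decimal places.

Mean x̄ = (20 + 36 + 39 + 19 + 30 + 38 + 38 + 37)/8 = 32.1250
Deviations from mean: -12.1250, 3.8750, 6.8750, -13.1250, -2.1250, 5.8750, 5.8750, 4.8750
Σ(x_t−x̄)(x_{t+2}−x̄) = (-83.3594) + (-50.8594) + (-14.6094) + (-77.1094) + (-12.4844) + (28.6406) = -209.7813
Denominator Σ(x_t−x̄)² = 478.8750
r_2 = -209.7813 / 478.8750 = -0.438

-0.438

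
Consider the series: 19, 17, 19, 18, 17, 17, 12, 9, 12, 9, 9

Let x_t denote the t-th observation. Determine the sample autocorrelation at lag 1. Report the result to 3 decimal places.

0.678

Mean x̄ = (19 + 17 + 19 + 18 + 17 + 17 + 12 + 9 + 12 + 9 + 9)/11 = 14.3636
Numerator Σ_{t=1}^{10}(x_t−x̄)(x_{t+1}−x̄) = 118.4132
Denominator Σ(x_t−x̄)² = 174.5455
r_1 = 118.4132 / 174.5455 = 0.678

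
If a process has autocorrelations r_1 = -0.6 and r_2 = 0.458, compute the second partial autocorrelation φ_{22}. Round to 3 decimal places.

0.153

φ_{22} = (r_2 − r_1²) / (1 − r_1²)
r_1² = (-0.6)² = 0.36
Numerator = 0.458 − 0.3600 = 0.0980; denominator = 1 − 0.3600 = 0.6400
φ_{22} = 0.0980 / 0.6400 = 0.153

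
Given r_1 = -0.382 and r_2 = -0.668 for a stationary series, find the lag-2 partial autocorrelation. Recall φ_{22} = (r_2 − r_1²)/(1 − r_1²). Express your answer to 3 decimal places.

-0.953

φ_{22} = (r_2 − r_1²) / (1 − r_1²)
r_1² = (-0.382)² = 0.145924
Numerator = -0.668 − 0.1459 = -0.8139; denominator = 1 − 0.1459 = 0.8541
φ_{22} = -0.8139 / 0.8541 = -0.953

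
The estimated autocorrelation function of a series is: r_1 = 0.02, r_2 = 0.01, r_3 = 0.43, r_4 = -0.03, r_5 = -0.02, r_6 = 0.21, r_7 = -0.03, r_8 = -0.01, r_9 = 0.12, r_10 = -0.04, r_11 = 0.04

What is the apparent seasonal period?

3

The largest autocorrelation is r_3 = 0.43, with a weaker echo at lag 6 (0.21); the remaining lags stay at or below 0.12.
The dominant spike at lag 3 indicates a seasonal period of 3.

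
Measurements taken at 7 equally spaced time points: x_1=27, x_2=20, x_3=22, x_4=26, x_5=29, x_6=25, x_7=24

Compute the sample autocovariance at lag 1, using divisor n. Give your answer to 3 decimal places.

0.723

Mean x̄ = (27 + 20 + 22 + 26 + 29 + 25 + 24)/7 = 24.7143
Deviations: 2.2857, -4.7143, -2.7143, 1.2857, 4.2857, 0.2857, -0.7143
Σ_{t=1}^{6}(x_t−x̄)(x_{t+1}−x̄) = 5.0612
γ_1 = 5.0612 / 7 = 0.723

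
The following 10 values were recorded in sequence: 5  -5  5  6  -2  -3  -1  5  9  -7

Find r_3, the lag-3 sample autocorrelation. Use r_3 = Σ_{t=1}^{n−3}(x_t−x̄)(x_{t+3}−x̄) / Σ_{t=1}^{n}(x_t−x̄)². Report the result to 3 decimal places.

-0.058

Mean x̄ = (5 − 5 + 5 + 6 − 2 − 3 − 1 + 5 + 9 − 7)/10 = 1.2000
Σ(x_t−x̄)(x_{t+3}−x̄) = (18.2400) + (19.8400) + (-15.9600) + (-10.5600) + (-12.1600) + (-32.7600) + (18.0400) = -15.3200
Denominator Σ(x_t−x̄)² = 265.6000
r_3 = -15.3200 / 265.6000 = -0.058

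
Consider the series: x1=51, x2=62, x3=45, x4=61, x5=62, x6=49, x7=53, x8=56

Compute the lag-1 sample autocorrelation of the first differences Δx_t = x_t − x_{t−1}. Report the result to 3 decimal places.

First differences Δx: 11, -17, 16, 1, -13, 4, 3
Mean of differences = 0.7143
Numerator Σ(Δx_t−Δx̄)(Δx_{t+1}−Δx̄) = -490.0816
Denominator Σ(Δx_t−Δx̄)² = 857.4286
r_1(Δx) = -490.0816 / 857.4286 = -0.572

-0.572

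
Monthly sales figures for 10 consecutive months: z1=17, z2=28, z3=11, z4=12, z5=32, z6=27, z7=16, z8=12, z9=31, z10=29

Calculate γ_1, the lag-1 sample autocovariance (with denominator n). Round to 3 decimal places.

Mean z̄ = (17 + 28 + 11 + 12 + 32 + 27 + 16 + 12 + 31 + 29)/10 = 21.5000
Σ_{t=1}^{9}(z_t−z̄)(z_{t+1}−z̄) = -36.7500
γ_1 = -36.7500 / 10 = -3.675

-3.675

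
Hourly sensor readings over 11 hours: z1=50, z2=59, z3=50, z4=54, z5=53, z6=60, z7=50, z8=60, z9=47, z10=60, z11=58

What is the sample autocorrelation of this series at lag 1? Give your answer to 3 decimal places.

Mean z̄ = (50 + 59 + 50 + 54 + 53 + 60 + 50 + 60 + 47 + 60 + 58)/11 = 54.6364
Numerator Σ_{t=1}^{10}(z_t−z̄)(z_{t+1}−z̄) = -158.8595
Denominator Σ(z_t−z̄)² = 242.5455
r_1 = -158.8595 / 242.5455 = -0.655

-0.655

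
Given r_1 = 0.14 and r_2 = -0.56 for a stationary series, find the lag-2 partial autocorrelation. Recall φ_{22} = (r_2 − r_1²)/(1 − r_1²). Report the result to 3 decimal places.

φ_{22} = (r_2 − r_1²) / (1 − r_1²)
r_1² = (0.14)² = 0.0196
Numerator = -0.56 − 0.0196 = -0.5796; denominator = 1 − 0.0196 = 0.9804
φ_{22} = -0.5796 / 0.9804 = -0.591

-0.591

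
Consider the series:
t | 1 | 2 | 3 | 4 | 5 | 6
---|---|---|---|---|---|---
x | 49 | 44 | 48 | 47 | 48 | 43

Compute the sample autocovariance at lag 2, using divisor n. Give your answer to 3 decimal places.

Mean x̄ = (49 + 44 + 48 + 47 + 48 + 43)/6 = 46.5000
Deviations: 2.5000, -2.5000, 1.5000, 0.5000, 1.5000, -3.5000
Σ_{t=1}^{4}(x_t−x̄)(x_{t+2}−x̄) = 3.0000
γ_2 = 3.0000 / 6 = 0.500

0.500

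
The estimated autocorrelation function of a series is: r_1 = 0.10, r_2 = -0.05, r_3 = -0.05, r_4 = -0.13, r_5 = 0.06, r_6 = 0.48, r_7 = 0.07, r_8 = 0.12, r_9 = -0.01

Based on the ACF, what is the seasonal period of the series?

The largest autocorrelation is r_6 = 0.48; the remaining lags stay at or below 0.12.
The dominant spike at lag 6 indicates a seasonal period of 6.

6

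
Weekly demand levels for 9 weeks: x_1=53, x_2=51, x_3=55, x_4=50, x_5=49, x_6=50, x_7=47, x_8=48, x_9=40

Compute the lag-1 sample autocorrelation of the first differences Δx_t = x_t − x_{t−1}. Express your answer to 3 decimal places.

First differences Δx: -2, 4, -5, -1, 1, -3, 1, -8
Mean of differences = -1.6250
Numerator Σ(Δx_t−Δx̄)(Δx_{t+1}−Δx̄) = -45.5156
Denominator Σ(Δx_t−Δx̄)² = 99.8750
r_1(Δx) = -45.5156 / 99.8750 = -0.456

-0.456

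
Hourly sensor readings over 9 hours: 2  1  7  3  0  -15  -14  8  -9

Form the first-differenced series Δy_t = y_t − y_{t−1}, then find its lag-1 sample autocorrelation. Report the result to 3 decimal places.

First differences Δy: -1, 6, -4, -3, -15, 1, 22, -17
Mean of differences = -1.3750
Numerator Σ(Δy_t−Δȳ)(Δy_{t+1}−Δȳ) = -332.2656
Denominator Σ(Δy_t−Δȳ)² = 1045.8750
r_1(Δy) = -332.2656 / 1045.8750 = -0.318

-0.318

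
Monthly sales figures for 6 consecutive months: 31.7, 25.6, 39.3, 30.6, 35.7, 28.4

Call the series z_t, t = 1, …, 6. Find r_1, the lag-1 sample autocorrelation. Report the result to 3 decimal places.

-0.595

Mean z̄ = (31.7 + 25.6 + 39.3 + 30.6 + 35.7 + 28.4)/6 = 31.8833
Deviations from mean: -0.1833, -6.2833, 7.4167, -1.2833, 3.8167, -3.4833
Σ(z_t−z̄)(z_{t+1}−z̄) = (1.1519) + (-46.6014) + (-9.5181) + (-4.8981) + (-13.2947) = -73.1603
Denominator Σ(z_t−z̄)² = 122.8683
r_1 = -73.1603 / 122.8683 = -0.595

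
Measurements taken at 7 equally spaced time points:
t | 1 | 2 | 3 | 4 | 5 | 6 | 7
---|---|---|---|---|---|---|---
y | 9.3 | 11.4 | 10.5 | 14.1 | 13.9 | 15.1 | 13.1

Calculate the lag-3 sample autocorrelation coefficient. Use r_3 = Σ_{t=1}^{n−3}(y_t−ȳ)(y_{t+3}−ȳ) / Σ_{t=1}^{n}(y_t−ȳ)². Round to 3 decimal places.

Mean ȳ = (9.3 + 11.4 + 10.5 + 14.1 + 13.9 + 15.1 + 13.1)/7 = 12.4857
Deviations from mean: -3.1857, -1.0857, -1.9857, 1.6143, 1.4143, 2.6143, 0.6143
Σ(y_t−ȳ)(y_{t+3}−ȳ) = (-5.1427) + (-1.5355) + (-5.1912) + (0.9916) = -10.8778
Denominator Σ(y_t−ȳ)² = 27.0886
r_3 = -10.8778 / 27.0886 = -0.402

-0.402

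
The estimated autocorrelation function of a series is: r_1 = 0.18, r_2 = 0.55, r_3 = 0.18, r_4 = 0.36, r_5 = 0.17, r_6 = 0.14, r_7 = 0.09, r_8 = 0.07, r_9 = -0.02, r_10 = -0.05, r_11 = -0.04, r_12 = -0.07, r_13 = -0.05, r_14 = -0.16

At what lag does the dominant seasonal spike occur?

The largest autocorrelation is r_2 = 0.55, with a weaker echo at lag 4 (0.36); the remaining lags stay at or below 0.18.
The dominant spike at lag 2 indicates a seasonal period of 2.

2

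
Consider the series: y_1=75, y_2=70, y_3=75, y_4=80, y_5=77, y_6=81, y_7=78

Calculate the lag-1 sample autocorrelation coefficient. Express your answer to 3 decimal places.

Mean ȳ = (75 + 70 + 75 + 80 + 77 + 81 + 78)/7 = 76.5714
Deviations from mean: -1.5714, -6.5714, -1.5714, 3.4286, 0.4286, 4.4286, 1.4286
Numerator Σ_{t=1}^{6}(y_t−ȳ)(y_{t+1}−ȳ) = 24.9592
Denominator Σ(y_t−ȳ)² = 81.7143
r_1 = 24.9592 / 81.7143 = 0.305

0.305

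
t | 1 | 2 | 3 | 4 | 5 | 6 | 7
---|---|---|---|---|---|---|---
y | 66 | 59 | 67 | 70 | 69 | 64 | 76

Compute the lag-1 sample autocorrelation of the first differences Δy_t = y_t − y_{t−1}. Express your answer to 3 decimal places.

-0.367

First differences Δy: -7, 8, 3, -1, -5, 12
Mean of differences = 1.6667
Numerator Σ(Δy_t−Δȳ)(Δy_{t+1}−Δȳ) = -101.1111
Denominator Σ(Δy_t−Δȳ)² = 275.3333
r_1(Δy) = -101.1111 / 275.3333 = -0.367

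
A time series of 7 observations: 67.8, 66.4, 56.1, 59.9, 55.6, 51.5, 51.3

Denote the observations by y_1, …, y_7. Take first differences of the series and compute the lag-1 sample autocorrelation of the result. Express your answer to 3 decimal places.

-0.633

First differences Δy: -1.4, -10.3, 3.8, -4.3, -4.1, -0.2
Mean of differences = -2.7500
Numerator Σ(Δy_t−Δȳ)(Δy_{t+1}−Δȳ) = -71.1475
Denominator Σ(Δy_t−Δȳ)² = 112.4550
r_1(Δy) = -71.1475 / 112.4550 = -0.633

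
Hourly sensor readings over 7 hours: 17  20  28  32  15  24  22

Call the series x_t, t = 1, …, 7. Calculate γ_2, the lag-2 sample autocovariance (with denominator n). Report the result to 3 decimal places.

-11.114

Mean x̄ = (17 + 20 + 28 + 32 + 15 + 24 + 22)/7 = 22.5714
Σ_{t=1}^{5}(x_t−x̄)(x_{t+2}−x̄) = -77.7959
γ_2 = -77.7959 / 7 = -11.114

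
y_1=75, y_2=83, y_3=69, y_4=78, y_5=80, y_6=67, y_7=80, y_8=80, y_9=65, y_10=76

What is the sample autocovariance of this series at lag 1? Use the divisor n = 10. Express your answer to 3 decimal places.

Mean ȳ = (75 + 83 + 69 + 78 + 80 + 67 + 80 + 80 + 65 + 76)/10 = 75.3000
Σ_{t=1}^{9}(y_t−ȳ)(y_{t+1}−ȳ) = -166.6900
γ_1 = -166.6900 / 10 = -16.669

-16.669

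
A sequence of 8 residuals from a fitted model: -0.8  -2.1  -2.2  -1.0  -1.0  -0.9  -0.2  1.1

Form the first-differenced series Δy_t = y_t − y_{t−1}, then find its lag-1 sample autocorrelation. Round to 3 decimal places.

First differences Δy: -1.3, -0.1, 1.2, 0.0, 0.1, 0.7, 1.3
Mean of differences = 0.2714
Numerator Σ(Δy_t−Δȳ)(Δy_{t+1}−Δȳ) = 0.4006
Denominator Σ(Δy_t−Δȳ)² = 4.8143
r_1(Δy) = 0.4006 / 4.8143 = 0.083

0.083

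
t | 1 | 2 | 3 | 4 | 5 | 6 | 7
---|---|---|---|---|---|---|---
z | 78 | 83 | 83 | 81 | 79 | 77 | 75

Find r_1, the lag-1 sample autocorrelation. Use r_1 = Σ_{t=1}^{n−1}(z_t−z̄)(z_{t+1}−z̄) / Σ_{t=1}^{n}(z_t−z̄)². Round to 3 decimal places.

Mean z̄ = (78 + 83 + 83 + 81 + 79 + 77 + 75)/7 = 79.4286
Deviations from mean: -1.4286, 3.5714, 3.5714, 1.5714, -0.4286, -2.4286, -4.4286
Numerator Σ_{t=1}^{6}(z_t−z̄)(z_{t+1}−z̄) = 24.3878
Denominator Σ(z_t−z̄)² = 55.7143
r_1 = 24.3878 / 55.7143 = 0.438

0.438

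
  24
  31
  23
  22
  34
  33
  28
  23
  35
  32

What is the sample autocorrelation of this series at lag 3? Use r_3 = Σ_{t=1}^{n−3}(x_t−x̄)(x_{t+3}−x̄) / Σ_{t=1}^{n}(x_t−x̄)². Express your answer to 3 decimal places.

Mean x̄ = (24 + 31 + 23 + 22 + 34 + 33 + 28 + 23 + 35 + 32)/10 = 28.5000
Σ(x_t−x̄)(x_{t+3}−x̄) = (29.2500) + (13.7500) + (-24.7500) + (3.2500) + (-30.2500) + (29.2500) + (-1.7500) = 18.7500
Denominator Σ(x_t−x̄)² = 234.5000
r_3 = 18.7500 / 234.5000 = 0.080

0.080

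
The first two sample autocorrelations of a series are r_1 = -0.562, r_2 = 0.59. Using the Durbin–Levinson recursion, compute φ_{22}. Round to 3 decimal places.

0.401

φ_{22} = (r_2 − r_1²) / (1 − r_1²)
r_1² = (-0.562)² = 0.315844
Numerator = 0.59 − 0.3158 = 0.2742; denominator = 1 − 0.3158 = 0.6842
φ_{22} = 0.2742 / 0.6842 = 0.401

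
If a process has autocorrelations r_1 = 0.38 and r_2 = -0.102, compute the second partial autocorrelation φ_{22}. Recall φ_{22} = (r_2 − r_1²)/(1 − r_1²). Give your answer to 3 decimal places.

φ_{22} = (r_2 − r_1²) / (1 − r_1²)
r_1² = (0.38)² = 0.1444
Numerator = -0.102 − 0.1444 = -0.2464; denominator = 1 − 0.1444 = 0.8556
φ_{22} = -0.2464 / 0.8556 = -0.288

-0.288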